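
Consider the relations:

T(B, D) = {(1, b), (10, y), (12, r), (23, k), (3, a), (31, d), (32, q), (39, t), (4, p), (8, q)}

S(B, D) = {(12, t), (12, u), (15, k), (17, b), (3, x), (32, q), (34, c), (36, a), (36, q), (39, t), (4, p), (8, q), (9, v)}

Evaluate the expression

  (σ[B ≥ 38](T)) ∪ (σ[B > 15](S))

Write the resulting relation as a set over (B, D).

{(17, b), (32, q), (34, c), (36, a), (36, q), (39, t)}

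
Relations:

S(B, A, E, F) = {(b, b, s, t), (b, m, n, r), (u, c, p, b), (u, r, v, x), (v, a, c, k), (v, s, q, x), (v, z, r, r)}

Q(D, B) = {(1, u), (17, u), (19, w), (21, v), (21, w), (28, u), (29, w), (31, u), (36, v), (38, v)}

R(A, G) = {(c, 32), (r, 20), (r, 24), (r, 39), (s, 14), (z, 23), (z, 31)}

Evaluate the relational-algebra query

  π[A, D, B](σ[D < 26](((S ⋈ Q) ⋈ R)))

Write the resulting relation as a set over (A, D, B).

{(c, 1, u), (c, 17, u), (r, 1, u), (r, 17, u), (s, 21, v), (z, 21, v)}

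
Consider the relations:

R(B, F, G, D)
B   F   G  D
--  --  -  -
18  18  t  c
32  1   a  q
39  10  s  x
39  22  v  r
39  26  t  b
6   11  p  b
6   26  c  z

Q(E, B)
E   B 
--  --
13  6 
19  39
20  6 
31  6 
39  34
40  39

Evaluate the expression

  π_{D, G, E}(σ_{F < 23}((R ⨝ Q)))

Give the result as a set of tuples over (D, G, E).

{(b, p, 13), (b, p, 20), (b, p, 31), (r, v, 19), (r, v, 40), (x, s, 19), (x, s, 40)}

Natural join on B: {(39, 10, s, x, 19), (39, 10, s, x, 40), (39, 22, v, r, 19), (39, 22, v, r, 40), (39, 26, t, b, 19), (39, 26, t, b, 40), (6, 11, p, b, 13), (6, 11, p, b, 20), (6, 11, p, b, 31), (6, 26, c, z, 13), (6, 26, c, z, 20), (6, 26, c, z, 31)}
σ[F < 23]: keep tuples satisfying F < 23 → {(39, 10, s, x, 19), (39, 10, s, x, 40), (39, 22, v, r, 19), (39, 22, v, r, 40), (6, 11, p, b, 13), (6, 11, p, b, 20), (6, 11, p, b, 31)}
Keep only column(s) D, G, E: {(b, p, 13), (b, p, 20), (b, p, 31), (r, v, 19), (r, v, 40), (x, s, 19), (x, s, 40)}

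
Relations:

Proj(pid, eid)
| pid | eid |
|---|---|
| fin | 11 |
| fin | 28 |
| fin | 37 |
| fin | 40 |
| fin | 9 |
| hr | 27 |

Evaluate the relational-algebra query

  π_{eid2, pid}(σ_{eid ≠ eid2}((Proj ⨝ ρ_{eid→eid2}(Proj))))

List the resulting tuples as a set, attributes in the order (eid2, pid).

{(11, fin), (28, fin), (37, fin), (40, fin), (9, fin)}

ρ[eid→eid2]: schema becomes (pid, eid2); tuples unchanged.
Proj ⋈ ρ_{eid→eid2}(Proj) (natural join on pid): {(fin, 11, 11), (fin, 11, 28), (fin, 11, 37), (fin, 11, 40), (fin, 11, 9), (fin, 28, 11), (fin, 28, 28), (fin, 28, 37), (fin, 28, 40), (fin, 28, 9), (fin, 37, 11), (fin, 37, 28), (fin, 37, 37), (fin, 37, 40), (fin, 37, 9), (fin, 40, 11), (fin, 40, 28), (fin, 40, 37), (fin, 40, 40), (fin, 40, 9), (fin, 9, 11), (fin, 9, 28), (fin, 9, 37), (fin, 9, 40), (fin, 9, 9), (hr, 27, 27)}
Selection eid ≠ eid2: {(fin, 11, 28), (fin, 11, 37), (fin, 11, 40), (fin, 11, 9), (fin, 28, 11), (fin, 28, 37), (fin, 28, 40), (fin, 28, 9), (fin, 37, 11), (fin, 37, 28), (fin, 37, 40), (fin, 37, 9), (fin, 40, 11), (fin, 40, 28), (fin, 40, 37), (fin, 40, 9), (fin, 9, 11), (fin, 9, 28), (fin, 9, 37), (fin, 9, 40)}
Keep only column(s) eid2, pid (15 duplicate(s) eliminated): {(11, fin), (28, fin), (37, fin), (40, fin), (9, fin)}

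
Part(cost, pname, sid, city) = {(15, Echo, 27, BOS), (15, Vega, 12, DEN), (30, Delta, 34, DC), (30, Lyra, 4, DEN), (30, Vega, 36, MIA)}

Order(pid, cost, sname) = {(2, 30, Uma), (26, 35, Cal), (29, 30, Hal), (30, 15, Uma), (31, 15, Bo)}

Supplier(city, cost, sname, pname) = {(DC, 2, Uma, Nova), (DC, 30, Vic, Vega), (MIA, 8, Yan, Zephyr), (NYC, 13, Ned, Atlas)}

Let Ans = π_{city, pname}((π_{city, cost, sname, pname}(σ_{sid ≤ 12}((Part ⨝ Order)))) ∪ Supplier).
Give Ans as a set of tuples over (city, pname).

Natural join on cost: {(15, Echo, 27, BOS, 30, Uma), (15, Echo, 27, BOS, 31, Bo), (15, Vega, 12, DEN, 30, Uma), (15, Vega, 12, DEN, 31, Bo), (30, Delta, 34, DC, 2, Uma), (30, Delta, 34, DC, 29, Hal), (30, Lyra, 4, DEN, 2, Uma), (30, Lyra, 4, DEN, 29, Hal), (30, Vega, 36, MIA, 2, Uma), (30, Vega, 36, MIA, 29, Hal)}
Filtering on sid ≤ 12 leaves {(15, Vega, 12, DEN, 30, Uma), (15, Vega, 12, DEN, 31, Bo), (30, Lyra, 4, DEN, 2, Uma), (30, Lyra, 4, DEN, 29, Hal)}.
π[city, cost, sname, pname]: project onto (city, cost, sname, pname) → {(DEN, 15, Bo, Vega), (DEN, 15, Uma, Vega), (DEN, 30, Hal, Lyra), (DEN, 30, Uma, Lyra)}
Union: {(DEN, 15, Bo, Vega), (DEN, 15, Uma, Vega), (DEN, 30, Hal, Lyra), (DEN, 30, Uma, Lyra)} with {(DC, 2, Uma, Nova), (DC, 30, Vic, Vega), (MIA, 8, Yan, Zephyr), (NYC, 13, Ned, Atlas)} → {(DC, 2, Uma, Nova), (DC, 30, Vic, Vega), (DEN, 15, Bo, Vega), (DEN, 15, Uma, Vega), (DEN, 30, Hal, Lyra), (DEN, 30, Uma, Lyra), (MIA, 8, Yan, Zephyr), (NYC, 13, Ned, Atlas)}
π[city, pname]: project onto (city, pname) (2 duplicate(s) eliminated) → {(DC, Nova), (DC, Vega), (DEN, Lyra), (DEN, Vega), (MIA, Zephyr), (NYC, Atlas)}

{(DC, Nova), (DC, Vega), (DEN, Lyra), (DEN, Vega), (MIA, Zephyr), (NYC, Atlas)}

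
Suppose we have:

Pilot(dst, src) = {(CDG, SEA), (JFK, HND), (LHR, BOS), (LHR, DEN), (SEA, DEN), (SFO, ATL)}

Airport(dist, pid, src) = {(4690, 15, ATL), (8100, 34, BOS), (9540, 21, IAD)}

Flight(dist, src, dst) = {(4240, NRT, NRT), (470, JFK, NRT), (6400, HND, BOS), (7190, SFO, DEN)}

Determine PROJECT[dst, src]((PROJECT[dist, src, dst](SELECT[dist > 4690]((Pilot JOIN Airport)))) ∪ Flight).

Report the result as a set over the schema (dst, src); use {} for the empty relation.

{(BOS, HND), (DEN, SFO), (LHR, BOS), (NRT, JFK), (NRT, NRT)}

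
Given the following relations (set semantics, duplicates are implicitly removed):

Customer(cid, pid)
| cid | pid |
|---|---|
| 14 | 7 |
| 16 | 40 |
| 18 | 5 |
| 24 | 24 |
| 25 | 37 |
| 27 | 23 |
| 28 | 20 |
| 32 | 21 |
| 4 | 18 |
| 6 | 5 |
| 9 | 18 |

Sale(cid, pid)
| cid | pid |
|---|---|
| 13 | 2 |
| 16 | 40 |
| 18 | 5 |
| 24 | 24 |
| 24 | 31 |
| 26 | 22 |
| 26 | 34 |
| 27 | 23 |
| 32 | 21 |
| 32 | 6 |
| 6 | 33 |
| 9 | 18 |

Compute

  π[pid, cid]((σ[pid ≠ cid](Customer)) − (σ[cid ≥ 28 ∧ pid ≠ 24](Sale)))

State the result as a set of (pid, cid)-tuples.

{(18, 4), (18, 9), (20, 28), (23, 27), (37, 25), (40, 16), (5, 18), (5, 6), (7, 14)}

Selection pid ≠ cid: {(14, 7), (16, 40), (18, 5), (25, 37), (27, 23), (28, 20), (32, 21), (4, 18), (6, 5), (9, 18)}
Selection cid ≥ 28 ∧ pid ≠ 24: {(32, 21), (32, 6)}
Difference: {(14, 7), (16, 40), (18, 5), (25, 37), (27, 23), (28, 20), (32, 21), (4, 18), (6, 5), (9, 18)} with {(32, 21), (32, 6)} → {(14, 7), (16, 40), (18, 5), (25, 37), (27, 23), (28, 20), (4, 18), (6, 5), (9, 18)}
Projecting to pid, cid: {(18, 4), (18, 9), (20, 28), (23, 27), (37, 25), (40, 16), (5, 18), (5, 6), (7, 14)}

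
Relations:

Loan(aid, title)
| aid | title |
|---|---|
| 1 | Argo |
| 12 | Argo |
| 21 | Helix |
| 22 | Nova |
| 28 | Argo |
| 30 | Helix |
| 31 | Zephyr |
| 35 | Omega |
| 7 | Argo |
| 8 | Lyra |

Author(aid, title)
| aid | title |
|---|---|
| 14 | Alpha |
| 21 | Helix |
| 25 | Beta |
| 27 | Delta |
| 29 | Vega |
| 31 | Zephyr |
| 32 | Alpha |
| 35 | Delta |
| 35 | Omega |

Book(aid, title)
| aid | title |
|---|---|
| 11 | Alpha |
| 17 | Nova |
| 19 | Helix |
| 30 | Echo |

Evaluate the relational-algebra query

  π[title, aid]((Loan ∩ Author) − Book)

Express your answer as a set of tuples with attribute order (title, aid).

{(Helix, 21), (Omega, 35), (Zephyr, 31)}

Intersection: {(1, Argo), (12, Argo), (21, Helix), (22, Nova), (28, Argo), (30, Helix), (31, Zephyr), (35, Omega), (7, Argo), (8, Lyra)} with {(14, Alpha), (21, Helix), (25, Beta), (27, Delta), (29, Vega), (31, Zephyr), (32, Alpha), (35, Delta), (35, Omega)} → {(21, Helix), (31, Zephyr), (35, Omega)}
Difference: {(21, Helix), (31, Zephyr), (35, Omega)} with {(11, Alpha), (17, Nova), (19, Helix), (30, Echo)} → {(21, Helix), (31, Zephyr), (35, Omega)}
π[title, aid]: project onto (title, aid) → {(Helix, 21), (Omega, 35), (Zephyr, 31)}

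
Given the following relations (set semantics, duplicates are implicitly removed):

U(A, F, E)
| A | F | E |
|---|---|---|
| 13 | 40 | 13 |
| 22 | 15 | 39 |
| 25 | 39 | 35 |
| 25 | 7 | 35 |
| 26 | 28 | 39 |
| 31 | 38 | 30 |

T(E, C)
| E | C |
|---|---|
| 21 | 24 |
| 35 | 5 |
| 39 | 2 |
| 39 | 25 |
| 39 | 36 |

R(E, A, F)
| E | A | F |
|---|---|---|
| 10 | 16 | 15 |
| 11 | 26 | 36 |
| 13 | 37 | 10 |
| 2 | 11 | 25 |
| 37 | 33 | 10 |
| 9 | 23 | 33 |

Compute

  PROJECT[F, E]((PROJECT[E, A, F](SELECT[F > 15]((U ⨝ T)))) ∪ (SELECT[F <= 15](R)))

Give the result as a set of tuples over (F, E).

Natural join on E: {(22, 15, 39, 2), (22, 15, 39, 25), (22, 15, 39, 36), (25, 39, 35, 5), (25, 7, 35, 5), (26, 28, 39, 2), (26, 28, 39, 25), (26, 28, 39, 36)}
Filtering on F > 15 leaves {(25, 39, 35, 5), (26, 28, 39, 2), (26, 28, 39, 25), (26, 28, 39, 36)}.
Projecting to E, A, F (2 duplicate(s) eliminated): {(35, 25, 39), (39, 26, 28)}
Filtering on F <= 15 leaves {(10, 16, 15), (13, 37, 10), (37, 33, 10)}.
Taking the union: {(10, 16, 15), (13, 37, 10), (35, 25, 39), (37, 33, 10), (39, 26, 28)}
Projecting to F, E: {(10, 13), (10, 37), (15, 10), (28, 39), (39, 35)}

{(10, 13), (10, 37), (15, 10), (28, 39), (39, 35)}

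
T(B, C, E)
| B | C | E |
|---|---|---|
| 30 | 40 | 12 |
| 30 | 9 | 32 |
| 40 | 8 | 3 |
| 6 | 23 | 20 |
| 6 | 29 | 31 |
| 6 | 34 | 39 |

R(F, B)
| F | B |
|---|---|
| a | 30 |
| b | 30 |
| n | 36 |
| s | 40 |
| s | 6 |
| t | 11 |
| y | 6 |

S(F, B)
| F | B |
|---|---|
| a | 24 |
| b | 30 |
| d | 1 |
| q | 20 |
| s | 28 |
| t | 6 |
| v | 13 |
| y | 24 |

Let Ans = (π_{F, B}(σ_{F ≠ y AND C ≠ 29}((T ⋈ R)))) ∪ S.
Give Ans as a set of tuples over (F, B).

{(a, 24), (a, 30), (b, 30), (d, 1), (q, 20), (s, 28), (s, 40), (s, 6), (t, 6), (v, 13), (y, 24)}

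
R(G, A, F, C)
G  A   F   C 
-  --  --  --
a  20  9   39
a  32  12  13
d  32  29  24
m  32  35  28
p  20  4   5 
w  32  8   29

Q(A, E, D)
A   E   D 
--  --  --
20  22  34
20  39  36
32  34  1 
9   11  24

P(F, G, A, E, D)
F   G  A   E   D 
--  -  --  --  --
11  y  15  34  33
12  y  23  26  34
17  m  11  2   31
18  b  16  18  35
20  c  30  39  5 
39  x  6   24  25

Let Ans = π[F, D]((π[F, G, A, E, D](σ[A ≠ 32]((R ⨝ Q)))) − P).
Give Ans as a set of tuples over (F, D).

R ⋈ Q (natural join on A): {(a, 20, 9, 39, 22, 34), (a, 20, 9, 39, 39, 36), (a, 32, 12, 13, 34, 1), (d, 32, 29, 24, 34, 1), (m, 32, 35, 28, 34, 1), (p, 20, 4, 5, 22, 34), (p, 20, 4, 5, 39, 36), (w, 32, 8, 29, 34, 1)}
Filtering on A ≠ 32 leaves {(a, 20, 9, 39, 22, 34), (a, 20, 9, 39, 39, 36), (p, 20, 4, 5, 22, 34), (p, 20, 4, 5, 39, 36)}.
Keep only column(s) F, G, A, E, D: {(4, p, 20, 22, 34), (4, p, 20, 39, 36), (9, a, 20, 22, 34), (9, a, 20, 39, 36)}
Taking the difference: {(4, p, 20, 22, 34), (4, p, 20, 39, 36), (9, a, 20, 22, 34), (9, a, 20, 39, 36)}
Keep only column(s) F, D: {(4, 34), (4, 36), (9, 34), (9, 36)}

{(4, 34), (4, 36), (9, 34), (9, 36)}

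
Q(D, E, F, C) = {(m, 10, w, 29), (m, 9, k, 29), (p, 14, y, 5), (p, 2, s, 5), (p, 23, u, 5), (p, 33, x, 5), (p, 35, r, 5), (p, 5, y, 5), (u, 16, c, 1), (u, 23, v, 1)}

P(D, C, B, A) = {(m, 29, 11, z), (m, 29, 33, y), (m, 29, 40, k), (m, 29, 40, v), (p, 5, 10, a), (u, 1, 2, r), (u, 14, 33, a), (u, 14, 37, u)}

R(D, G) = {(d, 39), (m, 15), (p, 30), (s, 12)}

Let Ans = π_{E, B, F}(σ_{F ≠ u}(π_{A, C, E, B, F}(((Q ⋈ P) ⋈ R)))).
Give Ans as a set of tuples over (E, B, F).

{(10, 11, w), (10, 33, w), (10, 40, w), (14, 10, y), (2, 10, s), (33, 10, x), (35, 10, r), (5, 10, y), (9, 11, k), (9, 33, k), (9, 40, k)}

Joining Q and P on D, C yields {(m, 10, w, 29, 11, z), (m, 10, w, 29, 33, y), (m, 10, w, 29, 40, k), (m, 10, w, 29, 40, v), (m, 9, k, 29, 11, z), (m, 9, k, 29, 33, y), (m, 9, k, 29, 40, k), (m, 9, k, 29, 40, v), (p, 14, y, 5, 10, a), (p, 2, s, 5, 10, a), (p, 23, u, 5, 10, a), (p, 33, x, 5, 10, a), (p, 35, r, 5, 10, a), (p, 5, y, 5, 10, a), (u, 16, c, 1, 2, r), (u, 23, v, 1, 2, r)}.
Joining (Q ⋈ P) and R on D yields {(m, 10, w, 29, 11, z, 15), (m, 10, w, 29, 33, y, 15), (m, 10, w, 29, 40, k, 15), (m, 10, w, 29, 40, v, 15), (m, 9, k, 29, 11, z, 15), (m, 9, k, 29, 33, y, 15), (m, 9, k, 29, 40, k, 15), (m, 9, k, 29, 40, v, 15), (p, 14, y, 5, 10, a, 30), (p, 2, s, 5, 10, a, 30), (p, 23, u, 5, 10, a, 30), (p, 33, x, 5, 10, a, 30), (p, 35, r, 5, 10, a, 30), (p, 5, y, 5, 10, a, 30)}.
Projecting to A, C, E, B, F: {(a, 5, 14, 10, y), (a, 5, 2, 10, s), (a, 5, 23, 10, u), (a, 5, 33, 10, x), (a, 5, 35, 10, r), (a, 5, 5, 10, y), (k, 29, 10, 40, w), (k, 29, 9, 40, k), (v, 29, 10, 40, w), (v, 29, 9, 40, k), (y, 29, 10, 33, w), (y, 29, 9, 33, k), (z, 29, 10, 11, w), (z, 29, 9, 11, k)}
σ[F ≠ u]: keep tuples satisfying F ≠ u → {(a, 5, 14, 10, y), (a, 5, 2, 10, s), (a, 5, 33, 10, x), (a, 5, 35, 10, r), (a, 5, 5, 10, y), (k, 29, 10, 40, w), (k, 29, 9, 40, k), (v, 29, 10, 40, w), (v, 29, 9, 40, k), (y, 29, 10, 33, w), (y, 29, 9, 33, k), (z, 29, 10, 11, w), (z, 29, 9, 11, k)}
Projecting to E, B, F (2 duplicate(s) eliminated): {(10, 11, w), (10, 33, w), (10, 40, w), (14, 10, y), (2, 10, s), (33, 10, x), (35, 10, r), (5, 10, y), (9, 11, k), (9, 33, k), (9, 40, k)}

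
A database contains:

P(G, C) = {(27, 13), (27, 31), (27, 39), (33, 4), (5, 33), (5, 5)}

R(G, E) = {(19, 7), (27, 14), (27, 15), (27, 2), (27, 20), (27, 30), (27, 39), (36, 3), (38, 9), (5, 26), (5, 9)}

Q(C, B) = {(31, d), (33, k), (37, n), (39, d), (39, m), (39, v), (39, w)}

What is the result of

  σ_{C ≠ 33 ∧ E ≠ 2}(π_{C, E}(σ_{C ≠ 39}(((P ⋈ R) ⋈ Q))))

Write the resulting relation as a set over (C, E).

P ⋈ R (natural join on G): {(27, 13, 14), (27, 13, 15), (27, 13, 2), (27, 13, 20), (27, 13, 30), (27, 13, 39), (27, 31, 14), (27, 31, 15), (27, 31, 2), (27, 31, 20), (27, 31, 30), (27, 31, 39), (27, 39, 14), (27, 39, 15), (27, 39, 2), (27, 39, 20), (27, 39, 30), (27, 39, 39), (5, 33, 26), (5, 33, 9), (5, 5, 26), (5, 5, 9)}
(P ⋈ R) ⋈ Q (natural join on C): {(27, 31, 14, d), (27, 31, 15, d), (27, 31, 2, d), (27, 31, 20, d), (27, 31, 30, d), (27, 31, 39, d), (27, 39, 14, d), (27, 39, 14, m), (27, 39, 14, v), (27, 39, 14, w), (27, 39, 15, d), (27, 39, 15, m), (27, 39, 15, v), (27, 39, 15, w), (27, 39, 2, d), (27, 39, 2, m), (27, 39, 2, v), (27, 39, 2, w), (27, 39, 20, d), (27, 39, 20, m), (27, 39, 20, v), (27, 39, 20, w), (27, 39, 30, d), (27, 39, 30, m), (27, 39, 30, v), (27, 39, 30, w), (27, 39, 39, d), (27, 39, 39, m), (27, 39, 39, v), (27, 39, 39, w), (5, 33, 26, k), (5, 33, 9, k)}
σ[C ≠ 39]: keep tuples satisfying C ≠ 39 → {(27, 31, 14, d), (27, 31, 15, d), (27, 31, 2, d), (27, 31, 20, d), (27, 31, 30, d), (27, 31, 39, d), (5, 33, 26, k), (5, 33, 9, k)}
π[C, E]: project onto (C, E) → {(31, 14), (31, 15), (31, 2), (31, 20), (31, 30), (31, 39), (33, 26), (33, 9)}
σ[C ≠ 33 ∧ E ≠ 2]: keep tuples satisfying C ≠ 33 ∧ E ≠ 2 → {(31, 14), (31, 15), (31, 20), (31, 30), (31, 39)}

{(31, 14), (31, 15), (31, 20), (31, 30), (31, 39)}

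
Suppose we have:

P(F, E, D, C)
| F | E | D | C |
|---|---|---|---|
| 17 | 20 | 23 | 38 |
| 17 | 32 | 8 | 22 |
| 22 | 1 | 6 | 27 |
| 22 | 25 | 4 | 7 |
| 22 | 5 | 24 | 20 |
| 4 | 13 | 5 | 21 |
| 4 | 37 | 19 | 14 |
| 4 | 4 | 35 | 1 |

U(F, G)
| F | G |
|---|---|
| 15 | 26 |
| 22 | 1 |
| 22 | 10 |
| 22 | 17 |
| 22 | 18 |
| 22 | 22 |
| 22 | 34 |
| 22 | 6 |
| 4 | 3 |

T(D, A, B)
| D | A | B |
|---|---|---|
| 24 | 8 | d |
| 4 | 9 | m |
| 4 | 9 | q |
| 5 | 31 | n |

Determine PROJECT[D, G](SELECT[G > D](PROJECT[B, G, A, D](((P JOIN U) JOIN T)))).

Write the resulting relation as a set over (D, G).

{(24, 34), (4, 10), (4, 17), (4, 18), (4, 22), (4, 34), (4, 6)}

Natural join on F: {(22, 1, 6, 27, 1), (22, 1, 6, 27, 10), (22, 1, 6, 27, 17), (22, 1, 6, 27, 18), (22, 1, 6, 27, 22), (22, 1, 6, 27, 34), (22, 1, 6, 27, 6), (22, 25, 4, 7, 1), (22, 25, 4, 7, 10), (22, 25, 4, 7, 17), (22, 25, 4, 7, 18), (22, 25, 4, 7, 22), (22, 25, 4, 7, 34), (22, 25, 4, 7, 6), (22, 5, 24, 20, 1), (22, 5, 24, 20, 10), (22, 5, 24, 20, 17), (22, 5, 24, 20, 18), (22, 5, 24, 20, 22), (22, 5, 24, 20, 34), (22, 5, 24, 20, 6), (4, 13, 5, 21, 3), (4, 37, 19, 14, 3), (4, 4, 35, 1, 3)}
Natural join on D: {(22, 25, 4, 7, 1, 9, m), (22, 25, 4, 7, 1, 9, q), (22, 25, 4, 7, 10, 9, m), (22, 25, 4, 7, 10, 9, q), (22, 25, 4, 7, 17, 9, m), (22, 25, 4, 7, 17, 9, q), (22, 25, 4, 7, 18, 9, m), (22, 25, 4, 7, 18, 9, q), (22, 25, 4, 7, 22, 9, m), (22, 25, 4, 7, 22, 9, q), (22, 25, 4, 7, 34, 9, m), (22, 25, 4, 7, 34, 9, q), (22, 25, 4, 7, 6, 9, m), (22, 25, 4, 7, 6, 9, q), (22, 5, 24, 20, 1, 8, d), (22, 5, 24, 20, 10, 8, d), (22, 5, 24, 20, 17, 8, d), (22, 5, 24, 20, 18, 8, d), (22, 5, 24, 20, 22, 8, d), (22, 5, 24, 20, 34, 8, d), (22, 5, 24, 20, 6, 8, d), (4, 13, 5, 21, 3, 31, n)}
π[B, G, A, D]: project onto (B, G, A, D) → {(d, 1, 8, 24), (d, 10, 8, 24), (d, 17, 8, 24), (d, 18, 8, 24), (d, 22, 8, 24), (d, 34, 8, 24), (d, 6, 8, 24), (m, 1, 9, 4), (m, 10, 9, 4), (m, 17, 9, 4), (m, 18, 9, 4), (m, 22, 9, 4), (m, 34, 9, 4), (m, 6, 9, 4), (n, 3, 31, 5), (q, 1, 9, 4), (q, 10, 9, 4), (q, 17, 9, 4), (q, 18, 9, 4), (q, 22, 9, 4), (q, 34, 9, 4), (q, 6, 9, 4)}
σ[G > D]: keep tuples satisfying G > D → {(d, 34, 8, 24), (m, 10, 9, 4), (m, 17, 9, 4), (m, 18, 9, 4), (m, 22, 9, 4), (m, 34, 9, 4), (m, 6, 9, 4), (q, 10, 9, 4), (q, 17, 9, 4), (q, 18, 9, 4), (q, 22, 9, 4), (q, 34, 9, 4), (q, 6, 9, 4)}
π[D, G]: project onto (D, G) (6 duplicate(s) eliminated) → {(24, 34), (4, 10), (4, 17), (4, 18), (4, 22), (4, 34), (4, 6)}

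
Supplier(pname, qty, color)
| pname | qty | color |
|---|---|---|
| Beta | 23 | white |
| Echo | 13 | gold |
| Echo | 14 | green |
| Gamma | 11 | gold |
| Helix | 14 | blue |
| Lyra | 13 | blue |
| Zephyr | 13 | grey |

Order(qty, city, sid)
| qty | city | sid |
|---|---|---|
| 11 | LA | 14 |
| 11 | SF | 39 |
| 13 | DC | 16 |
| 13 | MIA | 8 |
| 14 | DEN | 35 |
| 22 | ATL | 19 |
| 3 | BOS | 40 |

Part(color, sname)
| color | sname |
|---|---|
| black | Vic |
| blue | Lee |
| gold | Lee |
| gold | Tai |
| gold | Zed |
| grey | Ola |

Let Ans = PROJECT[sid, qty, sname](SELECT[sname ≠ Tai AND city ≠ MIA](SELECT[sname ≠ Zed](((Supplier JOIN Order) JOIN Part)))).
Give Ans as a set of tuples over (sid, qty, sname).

{(14, 11, Lee), (16, 13, Lee), (16, 13, Ola), (35, 14, Lee), (39, 11, Lee)}

Natural join on qty: {(Echo, 13, gold, DC, 16), (Echo, 13, gold, MIA, 8), (Echo, 14, green, DEN, 35), (Gamma, 11, gold, LA, 14), (Gamma, 11, gold, SF, 39), (Helix, 14, blue, DEN, 35), (Lyra, 13, blue, DC, 16), (Lyra, 13, blue, MIA, 8), (Zephyr, 13, grey, DC, 16), (Zephyr, 13, grey, MIA, 8)}
Natural join on color: {(Echo, 13, gold, DC, 16, Lee), (Echo, 13, gold, DC, 16, Tai), (Echo, 13, gold, DC, 16, Zed), (Echo, 13, gold, MIA, 8, Lee), (Echo, 13, gold, MIA, 8, Tai), (Echo, 13, gold, MIA, 8, Zed), (Gamma, 11, gold, LA, 14, Lee), (Gamma, 11, gold, LA, 14, Tai), (Gamma, 11, gold, LA, 14, Zed), (Gamma, 11, gold, SF, 39, Lee), (Gamma, 11, gold, SF, 39, Tai), (Gamma, 11, gold, SF, 39, Zed), (Helix, 14, blue, DEN, 35, Lee), (Lyra, 13, blue, DC, 16, Lee), (Lyra, 13, blue, MIA, 8, Lee), (Zephyr, 13, grey, DC, 16, Ola), (Zephyr, 13, grey, MIA, 8, Ola)}
σ[sname ≠ Zed]: keep tuples satisfying sname ≠ Zed → {(Echo, 13, gold, DC, 16, Lee), (Echo, 13, gold, DC, 16, Tai), (Echo, 13, gold, MIA, 8, Lee), (Echo, 13, gold, MIA, 8, Tai), (Gamma, 11, gold, LA, 14, Lee), (Gamma, 11, gold, LA, 14, Tai), (Gamma, 11, gold, SF, 39, Lee), (Gamma, 11, gold, SF, 39, Tai), (Helix, 14, blue, DEN, 35, Lee), (Lyra, 13, blue, DC, 16, Lee), (Lyra, 13, blue, MIA, 8, Lee), (Zephyr, 13, grey, DC, 16, Ola), (Zephyr, 13, grey, MIA, 8, Ola)}
σ[sname ≠ Tai AND city ≠ MIA]: keep tuples satisfying sname ≠ Tai AND city ≠ MIA → {(Echo, 13, gold, DC, 16, Lee), (Gamma, 11, gold, LA, 14, Lee), (Gamma, 11, gold, SF, 39, Lee), (Helix, 14, blue, DEN, 35, Lee), (Lyra, 13, blue, DC, 16, Lee), (Zephyr, 13, grey, DC, 16, Ola)}
π_{sid, qty, sname} gives {(14, 11, Lee), (16, 13, Lee), (16, 13, Ola), (35, 14, Lee), (39, 11, Lee)} (1 duplicate(s) eliminated).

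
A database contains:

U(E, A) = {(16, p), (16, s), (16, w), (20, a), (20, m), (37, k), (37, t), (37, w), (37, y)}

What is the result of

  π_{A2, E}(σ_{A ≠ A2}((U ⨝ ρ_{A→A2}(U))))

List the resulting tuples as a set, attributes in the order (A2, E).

ρ[A→A2]: schema becomes (E, A2); tuples unchanged.
U ⋈ ρ_{A→A2}(U) (natural join on E): {(16, p, p), (16, p, s), (16, p, w), (16, s, p), (16, s, s), (16, s, w), (16, w, p), (16, w, s), (16, w, w), (20, a, a), (20, a, m), (20, m, a), (20, m, m), (37, k, k), (37, k, t), (37, k, w), (37, k, y), (37, t, k), (37, t, t), (37, t, w), (37, t, y), (37, w, k), (37, w, t), (37, w, w), (37, w, y), (37, y, k), (37, y, t), (37, y, w), (37, y, y)}
Apply σ_{A ≠ A2}; surviving tuples: {(16, p, s), (16, p, w), (16, s, p), (16, s, w), (16, w, p), (16, w, s), (20, a, m), (20, m, a), (37, k, t), (37, k, w), (37, k, y), (37, t, k), (37, t, w), (37, t, y), (37, w, k), (37, w, t), (37, w, y), (37, y, k), (37, y, t), (37, y, w)}
π_{A2, E} gives {(a, 20), (k, 37), (m, 20), (p, 16), (s, 16), (t, 37), (w, 16), (w, 37), (y, 37)} (11 duplicate(s) eliminated).

{(a, 20), (k, 37), (m, 20), (p, 16), (s, 16), (t, 37), (w, 16), (w, 37), (y, 37)}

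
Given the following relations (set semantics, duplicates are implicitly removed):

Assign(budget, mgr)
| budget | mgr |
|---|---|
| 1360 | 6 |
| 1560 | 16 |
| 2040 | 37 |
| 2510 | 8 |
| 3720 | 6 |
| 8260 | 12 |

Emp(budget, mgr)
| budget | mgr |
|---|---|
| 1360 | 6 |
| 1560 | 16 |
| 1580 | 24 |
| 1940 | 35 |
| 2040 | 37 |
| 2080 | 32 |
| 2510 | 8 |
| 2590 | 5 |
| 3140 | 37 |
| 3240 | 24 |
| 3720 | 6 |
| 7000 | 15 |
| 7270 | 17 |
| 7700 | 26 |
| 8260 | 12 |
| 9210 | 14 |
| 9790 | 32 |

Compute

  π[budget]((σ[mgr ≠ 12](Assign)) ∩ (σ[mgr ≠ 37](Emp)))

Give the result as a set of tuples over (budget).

σ[mgr ≠ 12]: keep tuples satisfying mgr ≠ 12 → {(1360, 6), (1560, 16), (2040, 37), (2510, 8), (3720, 6)}
σ[mgr ≠ 37]: keep tuples satisfying mgr ≠ 37 → {(1360, 6), (1560, 16), (1580, 24), (1940, 35), (2080, 32), (2510, 8), (2590, 5), (3240, 24), (3720, 6), (7000, 15), (7270, 17), (7700, 26), (8260, 12), (9210, 14), (9790, 32)}
Set intersection of the two operands is {(1360, 6), (1560, 16), (2510, 8), (3720, 6)}.
Projecting to budget: {1360, 1560, 2510, 3720}

{1360, 1560, 2510, 3720}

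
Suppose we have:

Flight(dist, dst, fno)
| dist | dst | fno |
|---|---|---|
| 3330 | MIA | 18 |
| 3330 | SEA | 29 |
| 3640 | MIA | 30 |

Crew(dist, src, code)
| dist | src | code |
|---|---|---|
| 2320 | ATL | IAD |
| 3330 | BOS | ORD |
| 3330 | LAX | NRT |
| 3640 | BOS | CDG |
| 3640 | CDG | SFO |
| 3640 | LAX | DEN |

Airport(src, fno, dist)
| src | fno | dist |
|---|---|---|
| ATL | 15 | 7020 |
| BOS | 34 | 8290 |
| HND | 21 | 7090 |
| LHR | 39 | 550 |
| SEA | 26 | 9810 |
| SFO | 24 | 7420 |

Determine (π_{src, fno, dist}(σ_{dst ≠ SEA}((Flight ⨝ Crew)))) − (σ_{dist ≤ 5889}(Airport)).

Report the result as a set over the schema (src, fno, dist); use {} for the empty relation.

{(BOS, 18, 3330), (BOS, 30, 3640), (CDG, 30, 3640), (LAX, 18, 3330), (LAX, 30, 3640)}

Natural join on dist: {(3330, MIA, 18, BOS, ORD), (3330, MIA, 18, LAX, NRT), (3330, SEA, 29, BOS, ORD), (3330, SEA, 29, LAX, NRT), (3640, MIA, 30, BOS, CDG), (3640, MIA, 30, CDG, SFO), (3640, MIA, 30, LAX, DEN)}
Apply σ_{dst ≠ SEA}; surviving tuples: {(3330, MIA, 18, BOS, ORD), (3330, MIA, 18, LAX, NRT), (3640, MIA, 30, BOS, CDG), (3640, MIA, 30, CDG, SFO), (3640, MIA, 30, LAX, DEN)}
Keep only column(s) src, fno, dist: {(BOS, 18, 3330), (BOS, 30, 3640), (CDG, 30, 3640), (LAX, 18, 3330), (LAX, 30, 3640)}
Apply σ_{dist ≤ 5889}; surviving tuples: {(LHR, 39, 550)}
Set difference of the two operands is {(BOS, 18, 3330), (BOS, 30, 3640), (CDG, 30, 3640), (LAX, 18, 3330), (LAX, 30, 3640)}.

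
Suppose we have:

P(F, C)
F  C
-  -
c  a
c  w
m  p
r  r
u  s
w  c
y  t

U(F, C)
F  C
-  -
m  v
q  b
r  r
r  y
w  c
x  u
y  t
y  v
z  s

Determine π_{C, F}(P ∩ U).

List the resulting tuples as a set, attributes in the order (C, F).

{(c, w), (r, r), (t, y)}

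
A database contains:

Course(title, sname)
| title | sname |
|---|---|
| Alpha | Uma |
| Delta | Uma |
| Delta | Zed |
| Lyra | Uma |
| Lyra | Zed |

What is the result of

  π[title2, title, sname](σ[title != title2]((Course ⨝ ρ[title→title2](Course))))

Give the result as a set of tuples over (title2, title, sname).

{(Alpha, Delta, Uma), (Alpha, Lyra, Uma), (Delta, Alpha, Uma), (Delta, Lyra, Uma), (Delta, Lyra, Zed), (Lyra, Alpha, Uma), (Lyra, Delta, Uma), (Lyra, Delta, Zed)}

ρ[title→title2]: schema becomes (title2, sname); tuples unchanged.
Natural join on sname: {(Alpha, Uma, Alpha), (Alpha, Uma, Delta), (Alpha, Uma, Lyra), (Delta, Uma, Alpha), (Delta, Uma, Delta), (Delta, Uma, Lyra), (Delta, Zed, Delta), (Delta, Zed, Lyra), (Lyra, Uma, Alpha), (Lyra, Uma, Delta), (Lyra, Uma, Lyra), (Lyra, Zed, Delta), (Lyra, Zed, Lyra)}
Filtering on title != title2 leaves {(Alpha, Uma, Delta), (Alpha, Uma, Lyra), (Delta, Uma, Alpha), (Delta, Uma, Lyra), (Delta, Zed, Lyra), (Lyra, Uma, Alpha), (Lyra, Uma, Delta), (Lyra, Zed, Delta)}.
Projecting to title2, title, sname: {(Alpha, Delta, Uma), (Alpha, Lyra, Uma), (Delta, Alpha, Uma), (Delta, Lyra, Uma), (Delta, Lyra, Zed), (Lyra, Alpha, Uma), (Lyra, Delta, Uma), (Lyra, Delta, Zed)}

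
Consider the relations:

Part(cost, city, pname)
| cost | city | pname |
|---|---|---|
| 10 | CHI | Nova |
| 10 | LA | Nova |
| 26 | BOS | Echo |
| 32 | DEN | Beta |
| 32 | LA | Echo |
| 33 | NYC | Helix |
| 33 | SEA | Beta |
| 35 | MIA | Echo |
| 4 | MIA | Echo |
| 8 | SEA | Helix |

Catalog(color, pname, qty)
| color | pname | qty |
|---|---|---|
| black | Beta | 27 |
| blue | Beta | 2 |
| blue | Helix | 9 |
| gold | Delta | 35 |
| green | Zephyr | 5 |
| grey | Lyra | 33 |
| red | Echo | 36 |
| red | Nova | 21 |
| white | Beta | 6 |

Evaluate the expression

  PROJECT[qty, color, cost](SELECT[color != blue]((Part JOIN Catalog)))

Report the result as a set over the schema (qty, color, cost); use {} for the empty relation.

{(21, red, 10), (27, black, 32), (27, black, 33), (36, red, 26), (36, red, 32), (36, red, 35), (36, red, 4), (6, white, 32), (6, white, 33)}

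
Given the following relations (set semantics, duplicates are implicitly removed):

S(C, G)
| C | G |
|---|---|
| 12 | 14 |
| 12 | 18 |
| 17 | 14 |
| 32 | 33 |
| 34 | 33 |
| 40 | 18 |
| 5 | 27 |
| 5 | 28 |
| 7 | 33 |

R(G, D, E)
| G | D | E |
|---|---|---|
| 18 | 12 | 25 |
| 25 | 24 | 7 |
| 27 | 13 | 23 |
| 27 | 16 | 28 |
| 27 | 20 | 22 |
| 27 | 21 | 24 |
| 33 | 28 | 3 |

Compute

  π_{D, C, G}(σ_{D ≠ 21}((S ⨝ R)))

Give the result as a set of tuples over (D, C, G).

{(12, 12, 18), (12, 40, 18), (13, 5, 27), (16, 5, 27), (20, 5, 27), (28, 32, 33), (28, 34, 33), (28, 7, 33)}

S ⋈ R (natural join on G): {(12, 18, 12, 25), (32, 33, 28, 3), (34, 33, 28, 3), (40, 18, 12, 25), (5, 27, 13, 23), (5, 27, 16, 28), (5, 27, 20, 22), (5, 27, 21, 24), (7, 33, 28, 3)}
Filtering on D ≠ 21 leaves {(12, 18, 12, 25), (32, 33, 28, 3), (34, 33, 28, 3), (40, 18, 12, 25), (5, 27, 13, 23), (5, 27, 16, 28), (5, 27, 20, 22), (7, 33, 28, 3)}.
Keep only column(s) D, C, G: {(12, 12, 18), (12, 40, 18), (13, 5, 27), (16, 5, 27), (20, 5, 27), (28, 32, 33), (28, 34, 33), (28, 7, 33)}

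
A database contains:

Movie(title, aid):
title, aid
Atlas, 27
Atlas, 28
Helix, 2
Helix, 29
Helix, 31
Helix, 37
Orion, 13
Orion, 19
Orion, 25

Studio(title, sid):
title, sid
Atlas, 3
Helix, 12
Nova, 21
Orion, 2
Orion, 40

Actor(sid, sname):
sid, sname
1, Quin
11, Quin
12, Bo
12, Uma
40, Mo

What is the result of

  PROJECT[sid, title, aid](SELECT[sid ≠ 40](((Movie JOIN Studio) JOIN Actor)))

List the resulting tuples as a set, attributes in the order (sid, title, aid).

{(12, Helix, 2), (12, Helix, 29), (12, Helix, 31), (12, Helix, 37)}

Joining Movie and Studio on title yields {(Atlas, 27, 3), (Atlas, 28, 3), (Helix, 2, 12), (Helix, 29, 12), (Helix, 31, 12), (Helix, 37, 12), (Orion, 13, 2), (Orion, 13, 40), (Orion, 19, 2), (Orion, 19, 40), (Orion, 25, 2), (Orion, 25, 40)}.
Joining (Movie JOIN Studio) and Actor on sid yields {(Helix, 2, 12, Bo), (Helix, 2, 12, Uma), (Helix, 29, 12, Bo), (Helix, 29, 12, Uma), (Helix, 31, 12, Bo), (Helix, 31, 12, Uma), (Helix, 37, 12, Bo), (Helix, 37, 12, Uma), (Orion, 13, 40, Mo), (Orion, 19, 40, Mo), (Orion, 25, 40, Mo)}.
Selection sid ≠ 40: {(Helix, 2, 12, Bo), (Helix, 2, 12, Uma), (Helix, 29, 12, Bo), (Helix, 29, 12, Uma), (Helix, 31, 12, Bo), (Helix, 31, 12, Uma), (Helix, 37, 12, Bo), (Helix, 37, 12, Uma)}
Keep only column(s) sid, title, aid (4 duplicate(s) eliminated): {(12, Helix, 2), (12, Helix, 29), (12, Helix, 31), (12, Helix, 37)}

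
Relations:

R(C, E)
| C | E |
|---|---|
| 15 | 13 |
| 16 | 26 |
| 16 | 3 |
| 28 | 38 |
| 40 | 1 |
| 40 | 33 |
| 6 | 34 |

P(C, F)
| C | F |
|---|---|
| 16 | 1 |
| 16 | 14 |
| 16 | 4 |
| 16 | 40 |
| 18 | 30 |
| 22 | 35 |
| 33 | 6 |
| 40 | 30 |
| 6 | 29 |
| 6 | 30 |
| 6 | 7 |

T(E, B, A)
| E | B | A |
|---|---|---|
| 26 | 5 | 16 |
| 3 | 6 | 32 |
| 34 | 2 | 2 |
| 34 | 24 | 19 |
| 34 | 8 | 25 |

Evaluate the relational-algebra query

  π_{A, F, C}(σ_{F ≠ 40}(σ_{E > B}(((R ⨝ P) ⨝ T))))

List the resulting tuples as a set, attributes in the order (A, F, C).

{(16, 1, 16), (16, 14, 16), (16, 4, 16), (19, 29, 6), (19, 30, 6), (19, 7, 6), (2, 29, 6), (2, 30, 6), (2, 7, 6), (25, 29, 6), (25, 30, 6), (25, 7, 6)}

Joining R and P on C yields {(16, 26, 1), (16, 26, 14), (16, 26, 4), (16, 26, 40), (16, 3, 1), (16, 3, 14), (16, 3, 4), (16, 3, 40), (40, 1, 30), (40, 33, 30), (6, 34, 29), (6, 34, 30), (6, 34, 7)}.
Joining (R ⨝ P) and T on E yields {(16, 26, 1, 5, 16), (16, 26, 14, 5, 16), (16, 26, 4, 5, 16), (16, 26, 40, 5, 16), (16, 3, 1, 6, 32), (16, 3, 14, 6, 32), (16, 3, 4, 6, 32), (16, 3, 40, 6, 32), (6, 34, 29, 2, 2), (6, 34, 29, 24, 19), (6, 34, 29, 8, 25), (6, 34, 30, 2, 2), (6, 34, 30, 24, 19), (6, 34, 30, 8, 25), (6, 34, 7, 2, 2), (6, 34, 7, 24, 19), (6, 34, 7, 8, 25)}.
Selection E > B: {(16, 26, 1, 5, 16), (16, 26, 14, 5, 16), (16, 26, 4, 5, 16), (16, 26, 40, 5, 16), (6, 34, 29, 2, 2), (6, 34, 29, 24, 19), (6, 34, 29, 8, 25), (6, 34, 30, 2, 2), (6, 34, 30, 24, 19), (6, 34, 30, 8, 25), (6, 34, 7, 2, 2), (6, 34, 7, 24, 19), (6, 34, 7, 8, 25)}
Selection F ≠ 40: {(16, 26, 1, 5, 16), (16, 26, 14, 5, 16), (16, 26, 4, 5, 16), (6, 34, 29, 2, 2), (6, 34, 29, 24, 19), (6, 34, 29, 8, 25), (6, 34, 30, 2, 2), (6, 34, 30, 24, 19), (6, 34, 30, 8, 25), (6, 34, 7, 2, 2), (6, 34, 7, 24, 19), (6, 34, 7, 8, 25)}
π[A, F, C]: project onto (A, F, C) → {(16, 1, 16), (16, 14, 16), (16, 4, 16), (19, 29, 6), (19, 30, 6), (19, 7, 6), (2, 29, 6), (2, 30, 6), (2, 7, 6), (25, 29, 6), (25, 30, 6), (25, 7, 6)}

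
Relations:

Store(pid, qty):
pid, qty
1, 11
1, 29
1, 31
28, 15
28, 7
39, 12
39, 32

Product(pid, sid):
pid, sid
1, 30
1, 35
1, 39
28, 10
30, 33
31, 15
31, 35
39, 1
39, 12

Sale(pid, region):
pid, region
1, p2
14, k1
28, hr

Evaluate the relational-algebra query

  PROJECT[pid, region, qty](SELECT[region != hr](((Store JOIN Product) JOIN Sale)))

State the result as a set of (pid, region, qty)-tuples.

Natural join on pid: {(1, 11, 30), (1, 11, 35), (1, 11, 39), (1, 29, 30), (1, 29, 35), (1, 29, 39), (1, 31, 30), (1, 31, 35), (1, 31, 39), (28, 15, 10), (28, 7, 10), (39, 12, 1), (39, 12, 12), (39, 32, 1), (39, 32, 12)}
Natural join on pid: {(1, 11, 30, p2), (1, 11, 35, p2), (1, 11, 39, p2), (1, 29, 30, p2), (1, 29, 35, p2), (1, 29, 39, p2), (1, 31, 30, p2), (1, 31, 35, p2), (1, 31, 39, p2), (28, 15, 10, hr), (28, 7, 10, hr)}
σ[region != hr]: keep tuples satisfying region != hr → {(1, 11, 30, p2), (1, 11, 35, p2), (1, 11, 39, p2), (1, 29, 30, p2), (1, 29, 35, p2), (1, 29, 39, p2), (1, 31, 30, p2), (1, 31, 35, p2), (1, 31, 39, p2)}
Projecting to pid, region, qty (6 duplicate(s) eliminated): {(1, p2, 11), (1, p2, 29), (1, p2, 31)}

{(1, p2, 11), (1, p2, 29), (1, p2, 31)}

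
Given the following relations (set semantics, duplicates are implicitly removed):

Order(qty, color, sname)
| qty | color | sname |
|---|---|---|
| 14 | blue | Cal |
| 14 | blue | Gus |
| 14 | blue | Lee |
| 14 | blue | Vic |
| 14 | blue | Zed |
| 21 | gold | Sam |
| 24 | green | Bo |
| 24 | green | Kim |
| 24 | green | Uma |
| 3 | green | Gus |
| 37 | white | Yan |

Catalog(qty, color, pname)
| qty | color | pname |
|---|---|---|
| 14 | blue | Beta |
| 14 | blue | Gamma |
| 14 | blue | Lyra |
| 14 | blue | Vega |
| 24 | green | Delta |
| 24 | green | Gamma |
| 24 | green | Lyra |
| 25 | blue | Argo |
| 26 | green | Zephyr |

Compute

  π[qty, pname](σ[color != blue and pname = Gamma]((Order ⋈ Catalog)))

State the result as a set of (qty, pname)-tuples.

{(24, Gamma)}

Joining Order and Catalog on qty, color yields {(14, blue, Cal, Beta), (14, blue, Cal, Gamma), (14, blue, Cal, Lyra), (14, blue, Cal, Vega), (14, blue, Gus, Beta), (14, blue, Gus, Gamma), (14, blue, Gus, Lyra), (14, blue, Gus, Vega), (14, blue, Lee, Beta), (14, blue, Lee, Gamma), (14, blue, Lee, Lyra), (14, blue, Lee, Vega), (14, blue, Vic, Beta), (14, blue, Vic, Gamma), (14, blue, Vic, Lyra), (14, blue, Vic, Vega), (14, blue, Zed, Beta), (14, blue, Zed, Gamma), (14, blue, Zed, Lyra), (14, blue, Zed, Vega), (24, green, Bo, Delta), (24, green, Bo, Gamma), (24, green, Bo, Lyra), (24, green, Kim, Delta), (24, green, Kim, Gamma), (24, green, Kim, Lyra), (24, green, Uma, Delta), (24, green, Uma, Gamma), (24, green, Uma, Lyra)}.
Filtering on color != blue and pname = Gamma leaves {(24, green, Bo, Gamma), (24, green, Kim, Gamma), (24, green, Uma, Gamma)}.
π_{qty, pname} gives {(24, Gamma)} (2 duplicate(s) eliminated).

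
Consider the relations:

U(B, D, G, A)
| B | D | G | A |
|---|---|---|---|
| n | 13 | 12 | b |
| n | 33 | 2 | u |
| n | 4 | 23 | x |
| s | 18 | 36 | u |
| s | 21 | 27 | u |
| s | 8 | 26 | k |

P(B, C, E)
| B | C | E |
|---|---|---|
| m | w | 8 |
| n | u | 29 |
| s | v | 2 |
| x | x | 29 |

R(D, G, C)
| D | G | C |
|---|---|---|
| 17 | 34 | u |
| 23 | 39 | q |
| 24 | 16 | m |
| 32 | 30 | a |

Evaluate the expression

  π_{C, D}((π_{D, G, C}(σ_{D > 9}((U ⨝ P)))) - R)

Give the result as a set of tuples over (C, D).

{(u, 13), (u, 33), (v, 18), (v, 21)}

U ⋈ P (natural join on B): {(n, 13, 12, b, u, 29), (n, 33, 2, u, u, 29), (n, 4, 23, x, u, 29), (s, 18, 36, u, v, 2), (s, 21, 27, u, v, 2), (s, 8, 26, k, v, 2)}
Apply σ_{D > 9}; surviving tuples: {(n, 13, 12, b, u, 29), (n, 33, 2, u, u, 29), (s, 18, 36, u, v, 2), (s, 21, 27, u, v, 2)}
Projecting to D, G, C: {(13, 12, u), (18, 36, v), (21, 27, v), (33, 2, u)}
Taking the difference: {(13, 12, u), (18, 36, v), (21, 27, v), (33, 2, u)}
Projecting to C, D: {(u, 13), (u, 33), (v, 18), (v, 21)}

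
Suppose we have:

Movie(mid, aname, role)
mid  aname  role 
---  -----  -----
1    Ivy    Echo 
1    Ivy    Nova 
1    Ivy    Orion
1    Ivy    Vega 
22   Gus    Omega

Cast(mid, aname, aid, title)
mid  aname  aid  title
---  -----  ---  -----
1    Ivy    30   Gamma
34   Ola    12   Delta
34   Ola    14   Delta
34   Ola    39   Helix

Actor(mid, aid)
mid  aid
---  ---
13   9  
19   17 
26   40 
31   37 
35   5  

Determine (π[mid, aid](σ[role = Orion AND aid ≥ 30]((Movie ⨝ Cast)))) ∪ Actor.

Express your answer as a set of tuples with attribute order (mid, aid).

{(1, 30), (13, 9), (19, 17), (26, 40), (31, 37), (35, 5)}

Natural join on mid, aname: {(1, Ivy, Echo, 30, Gamma), (1, Ivy, Nova, 30, Gamma), (1, Ivy, Orion, 30, Gamma), (1, Ivy, Vega, 30, Gamma)}
σ[role = Orion AND aid ≥ 30]: keep tuples satisfying role = Orion AND aid ≥ 30 → {(1, Ivy, Orion, 30, Gamma)}
π_{mid, aid} gives {(1, 30)}.
Taking the union: {(1, 30), (13, 9), (19, 17), (26, 40), (31, 37), (35, 5)}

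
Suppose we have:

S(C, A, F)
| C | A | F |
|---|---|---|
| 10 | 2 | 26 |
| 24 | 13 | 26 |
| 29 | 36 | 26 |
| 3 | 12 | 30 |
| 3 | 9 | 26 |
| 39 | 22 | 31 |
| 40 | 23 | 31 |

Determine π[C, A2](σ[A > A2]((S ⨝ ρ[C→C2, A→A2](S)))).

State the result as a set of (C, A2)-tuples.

{(24, 2), (24, 9), (29, 13), (29, 2), (29, 9), (3, 2), (40, 22)}

ρ[C→C2, A→A2]: schema becomes (C2, A2, F); tuples unchanged.
Natural join on F: {(10, 2, 26, 10, 2), (10, 2, 26, 24, 13), (10, 2, 26, 29, 36), (10, 2, 26, 3, 9), (24, 13, 26, 10, 2), (24, 13, 26, 24, 13), (24, 13, 26, 29, 36), (24, 13, 26, 3, 9), (29, 36, 26, 10, 2), (29, 36, 26, 24, 13), (29, 36, 26, 29, 36), (29, 36, 26, 3, 9), (3, 12, 30, 3, 12), (3, 9, 26, 10, 2), (3, 9, 26, 24, 13), (3, 9, 26, 29, 36), (3, 9, 26, 3, 9), (39, 22, 31, 39, 22), (39, 22, 31, 40, 23), (40, 23, 31, 39, 22), (40, 23, 31, 40, 23)}
Filtering on A > A2 leaves {(24, 13, 26, 10, 2), (24, 13, 26, 3, 9), (29, 36, 26, 10, 2), (29, 36, 26, 24, 13), (29, 36, 26, 3, 9), (3, 9, 26, 10, 2), (40, 23, 31, 39, 22)}.
π_{C, A2} gives {(24, 2), (24, 9), (29, 13), (29, 2), (29, 9), (3, 2), (40, 22)}.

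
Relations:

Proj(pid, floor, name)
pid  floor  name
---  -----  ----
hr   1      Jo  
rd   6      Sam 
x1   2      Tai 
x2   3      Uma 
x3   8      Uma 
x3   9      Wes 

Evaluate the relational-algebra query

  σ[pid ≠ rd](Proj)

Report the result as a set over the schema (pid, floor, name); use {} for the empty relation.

{(hr, 1, Jo), (x1, 2, Tai), (x2, 3, Uma), (x3, 8, Uma), (x3, 9, Wes)}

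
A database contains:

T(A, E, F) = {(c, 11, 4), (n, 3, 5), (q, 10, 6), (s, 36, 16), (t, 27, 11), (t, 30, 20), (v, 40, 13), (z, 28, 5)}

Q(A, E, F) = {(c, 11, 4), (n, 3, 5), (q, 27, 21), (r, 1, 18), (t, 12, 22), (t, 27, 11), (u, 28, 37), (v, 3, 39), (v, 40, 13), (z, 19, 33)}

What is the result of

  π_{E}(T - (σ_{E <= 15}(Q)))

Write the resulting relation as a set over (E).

{10, 27, 28, 30, 36, 40}

Filtering on E <= 15 leaves {(c, 11, 4), (n, 3, 5), (r, 1, 18), (t, 12, 22), (v, 3, 39)}.
Difference: {(c, 11, 4), (n, 3, 5), (q, 10, 6), (s, 36, 16), (t, 27, 11), (t, 30, 20), (v, 40, 13), (z, 28, 5)} with {(c, 11, 4), (n, 3, 5), (r, 1, 18), (t, 12, 22), (v, 3, 39)} → {(q, 10, 6), (s, 36, 16), (t, 27, 11), (t, 30, 20), (v, 40, 13), (z, 28, 5)}
Keep only column(s) E: {10, 27, 28, 30, 36, 40}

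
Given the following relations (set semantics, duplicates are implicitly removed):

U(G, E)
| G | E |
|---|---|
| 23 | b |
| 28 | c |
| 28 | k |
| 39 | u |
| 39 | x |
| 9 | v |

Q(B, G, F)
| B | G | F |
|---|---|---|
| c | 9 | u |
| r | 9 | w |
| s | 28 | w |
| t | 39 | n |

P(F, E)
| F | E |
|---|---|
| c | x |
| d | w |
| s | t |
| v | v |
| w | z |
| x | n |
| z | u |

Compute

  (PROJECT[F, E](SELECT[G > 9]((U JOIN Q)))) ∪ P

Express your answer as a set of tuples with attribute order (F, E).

{(c, x), (d, w), (n, u), (n, x), (s, t), (v, v), (w, c), (w, k), (w, z), (x, n), (z, u)}

U ⋈ Q (natural join on G): {(28, c, s, w), (28, k, s, w), (39, u, t, n), (39, x, t, n), (9, v, c, u), (9, v, r, w)}
σ[G > 9]: keep tuples satisfying G > 9 → {(28, c, s, w), (28, k, s, w), (39, u, t, n), (39, x, t, n)}
Projecting to F, E: {(n, u), (n, x), (w, c), (w, k)}
Set union of the two operands is {(c, x), (d, w), (n, u), (n, x), (s, t), (v, v), (w, c), (w, k), (w, z), (x, n), (z, u)}.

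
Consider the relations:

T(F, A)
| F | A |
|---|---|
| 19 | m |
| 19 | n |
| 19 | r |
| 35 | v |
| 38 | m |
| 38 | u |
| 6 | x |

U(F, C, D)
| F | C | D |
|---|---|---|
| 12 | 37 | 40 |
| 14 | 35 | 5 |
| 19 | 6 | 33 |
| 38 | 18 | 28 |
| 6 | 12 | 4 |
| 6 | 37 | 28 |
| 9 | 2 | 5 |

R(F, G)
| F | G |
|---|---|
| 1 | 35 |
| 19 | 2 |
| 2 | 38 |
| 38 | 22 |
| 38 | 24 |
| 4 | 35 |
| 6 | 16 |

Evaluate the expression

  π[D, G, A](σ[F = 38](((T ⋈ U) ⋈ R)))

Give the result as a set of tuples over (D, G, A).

{(28, 22, m), (28, 22, u), (28, 24, m), (28, 24, u)}

Natural join on F: {(19, m, 6, 33), (19, n, 6, 33), (19, r, 6, 33), (38, m, 18, 28), (38, u, 18, 28), (6, x, 12, 4), (6, x, 37, 28)}
Natural join on F: {(19, m, 6, 33, 2), (19, n, 6, 33, 2), (19, r, 6, 33, 2), (38, m, 18, 28, 22), (38, m, 18, 28, 24), (38, u, 18, 28, 22), (38, u, 18, 28, 24), (6, x, 12, 4, 16), (6, x, 37, 28, 16)}
Apply σ_{F = 38}; surviving tuples: {(38, m, 18, 28, 22), (38, m, 18, 28, 24), (38, u, 18, 28, 22), (38, u, 18, 28, 24)}
π[D, G, A]: project onto (D, G, A) → {(28, 22, m), (28, 22, u), (28, 24, m), (28, 24, u)}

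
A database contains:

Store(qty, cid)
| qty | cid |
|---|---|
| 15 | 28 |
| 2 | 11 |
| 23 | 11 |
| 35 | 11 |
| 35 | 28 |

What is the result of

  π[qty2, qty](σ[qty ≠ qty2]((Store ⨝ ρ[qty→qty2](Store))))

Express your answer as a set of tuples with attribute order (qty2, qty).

{(15, 35), (2, 23), (2, 35), (23, 2), (23, 35), (35, 15), (35, 2), (35, 23)}

ρ[qty→qty2]: schema becomes (qty2, cid); tuples unchanged.
Natural join on cid: {(15, 28, 15), (15, 28, 35), (2, 11, 2), (2, 11, 23), (2, 11, 35), (23, 11, 2), (23, 11, 23), (23, 11, 35), (35, 11, 2), (35, 11, 23), (35, 11, 35), (35, 28, 15), (35, 28, 35)}
Filtering on qty ≠ qty2 leaves {(15, 28, 35), (2, 11, 23), (2, 11, 35), (23, 11, 2), (23, 11, 35), (35, 11, 2), (35, 11, 23), (35, 28, 15)}.
Keep only column(s) qty2, qty: {(15, 35), (2, 23), (2, 35), (23, 2), (23, 35), (35, 15), (35, 2), (35, 23)}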